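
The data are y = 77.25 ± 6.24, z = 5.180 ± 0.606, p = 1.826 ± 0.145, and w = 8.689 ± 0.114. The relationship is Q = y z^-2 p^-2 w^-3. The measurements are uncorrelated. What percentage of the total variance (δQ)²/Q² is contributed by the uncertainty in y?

7.41%

(δQ/Q)² = (1·δy/y)² + (-2·δz/z)² + (-2·δp/p)² + (-3·δw/w)²
  y term: (1×0.0808)² = 0.00652
  z term: (-2×0.117)² = 0.0547
  p term: (-2×0.0794)² = 0.0252
  w term: (-3×0.0131)² = 0.00155
Total = 0.0880. Share from y = 0.00652/0.0880 = 0.0741.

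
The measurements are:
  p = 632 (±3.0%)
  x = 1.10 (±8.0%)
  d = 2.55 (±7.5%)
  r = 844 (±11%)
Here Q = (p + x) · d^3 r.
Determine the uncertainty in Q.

2.23e+06

Let u = p + x = 633. δu = √(δp² + δx²) = √(359 + 0.00774) = 19.0, so δu/u = 0.0299.
Q is then a monomial in u, d, r:
δQ/Q = √((δu/u)² + (3·δd/d)² + (1·δr/r)²) = √(0.000897 + 0.0506 + 0.0121) = 0.252
Q = 8.86e+06, so δQ = 0.252 × 8.86e+06 = 2.23e+06.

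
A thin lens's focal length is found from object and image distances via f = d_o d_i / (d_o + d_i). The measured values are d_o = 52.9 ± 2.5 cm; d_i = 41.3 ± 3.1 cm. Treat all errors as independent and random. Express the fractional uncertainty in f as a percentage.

4.70%

∂f/∂d_o = (d_i/(d_o+d_i))² = 0.192;  ∂f/∂d_i = (d_o/(d_o+d_i))² = 0.315
δf = √((∂f/∂d_o · δd_o)² + (∂f/∂d_i · δd_i)²) = √(0.231 + 0.956) = 1.09 cm
f = 23.2 cm, so δf/f = 1.09/23.2 = 0.0470.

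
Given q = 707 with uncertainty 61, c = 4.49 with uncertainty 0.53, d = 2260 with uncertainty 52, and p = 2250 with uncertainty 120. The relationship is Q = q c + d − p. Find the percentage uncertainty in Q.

15.1%

Let w = q·c = 3170. δw/w = √((1·δq/q)² + (1·δc/c)²) = √(0.00744 + 0.0139) = 0.146, so δw = 464.
Q = w + d − p: δQ = √(δw² + δd² + δp²) = √(2.15e+05 + 2700 + 14400) = 482
Q = 3180, so δQ/Q = 482/3180 = 0.151.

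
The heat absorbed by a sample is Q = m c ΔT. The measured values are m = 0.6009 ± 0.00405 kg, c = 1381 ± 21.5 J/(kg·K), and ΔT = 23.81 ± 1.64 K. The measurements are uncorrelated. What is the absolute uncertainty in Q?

1400 J

For a monomial Q ∝ m, c, ΔT, fractional errors add in quadrature:
  (1·δm/m)² = (1×0.00674)² = 4.54e-05;  (1·δc/c)² = (1×0.0156)² = 0.000242;  (1·δΔT/ΔT)² = (1×0.0689)² = 0.00474
δQ/Q = √(0.00503) = 0.0709
Q = 19760 J, so δQ = 0.0709 × 19760 = 1400 J.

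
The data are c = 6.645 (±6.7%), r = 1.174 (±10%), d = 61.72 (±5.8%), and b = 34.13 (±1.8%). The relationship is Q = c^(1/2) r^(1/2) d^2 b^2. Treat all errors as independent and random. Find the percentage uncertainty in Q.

Products/powers → add relative errors in quadrature, weighted by exponent:
  (½·δc/c)² = (0.5×0.0670)² = 0.00112;  (½·δr/r)² = (0.5×0.100)² = 0.00250;  (2·δd/d)² = (2×0.0580)² = 0.0135;  (2·δb/b)² = (2×0.0180)² = 0.00130
δQ/Q = √(0.0184) = 0.136

13.6%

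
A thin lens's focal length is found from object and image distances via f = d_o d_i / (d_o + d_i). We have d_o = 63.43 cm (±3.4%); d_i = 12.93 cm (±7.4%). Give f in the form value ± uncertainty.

10.74 ± 0.663 cm

∂f/∂d_o = (d_i/(d_o+d_i))² = 0.0287;  ∂f/∂d_i = (d_o/(d_o+d_i))² = 0.690
δf = √((∂f/∂d_o · δd_o)² + (∂f/∂d_i · δd_i)²) = √(0.00382 + 0.436) = 0.663 cm
f = 10.74 cm.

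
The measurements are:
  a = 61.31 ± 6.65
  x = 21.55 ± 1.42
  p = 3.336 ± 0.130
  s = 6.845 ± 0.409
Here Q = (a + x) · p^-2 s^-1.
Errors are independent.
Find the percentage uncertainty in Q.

Let u = a + x = 82.86. δu = √(δa² + δx²) = √(44.2 + 2.02) = 6.80, so δu/u = 0.0821.
Q is then a monomial in u, p, s:
δQ/Q = √((δu/u)² + (-2·δp/p)² + (-1·δs/s)²) = √(0.00673 + 0.00607 + 0.00357) = 0.128

12.8%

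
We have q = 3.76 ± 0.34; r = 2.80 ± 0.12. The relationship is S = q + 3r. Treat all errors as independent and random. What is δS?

0.495

Absolute uncertainties add in quadrature for a linear combination:
  (δq)² = 0.116;  (3·δr)² = 0.130
δS = √(0.245) = 0.495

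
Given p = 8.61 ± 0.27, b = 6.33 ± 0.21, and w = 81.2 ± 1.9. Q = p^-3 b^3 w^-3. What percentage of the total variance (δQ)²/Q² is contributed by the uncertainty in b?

41.8%

(δQ/Q)² = (-3·δp/p)² + (3·δb/b)² + (-3·δw/w)²
  p term: (-3×0.0314)² = 0.00885
  b term: (3×0.0332)² = 0.00991
  w term: (-3×0.0234)² = 0.00493
Total = 0.0237. Share from b = 0.00991/0.0237 = 0.418.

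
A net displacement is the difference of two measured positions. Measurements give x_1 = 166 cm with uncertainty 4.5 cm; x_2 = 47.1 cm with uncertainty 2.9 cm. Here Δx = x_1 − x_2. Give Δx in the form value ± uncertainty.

Δx is a linear combination, so absolute uncertainties add in quadrature:
  (δx_1)² = 20.2;  (δx_2)² = 8.41
δΔx = √(28.7) = 5.35 cm
Δx = 119 cm.

119 ± 5.35 cm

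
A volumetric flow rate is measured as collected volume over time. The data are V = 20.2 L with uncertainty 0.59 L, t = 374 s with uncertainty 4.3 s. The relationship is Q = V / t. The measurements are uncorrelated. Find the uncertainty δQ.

0.00170 L/s

Since Q is a product/quotient, work with relative uncertainties:
  (1·δV/V)² = (1×0.0292)² = 0.000853;  (-1·δt/t)² = (-1×0.0115)² = 0.000132
δQ/Q = √(0.000985) = 0.0314
Q = 0.0540 L/s, so δQ = 0.0314 × 0.0540 = 0.00170 L/s.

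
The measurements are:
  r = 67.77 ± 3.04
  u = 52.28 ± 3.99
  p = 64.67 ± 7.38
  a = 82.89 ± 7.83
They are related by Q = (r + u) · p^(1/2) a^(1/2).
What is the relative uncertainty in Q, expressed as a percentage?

Let w = r + u = 120.0. δw = √(δr² + δu²) = √(9.24 + 15.9) = 5.02, so δw/w = 0.0418.
Q is then a monomial in w, p, a:
δQ/Q = √((δw/w)² + (½·δp/p)² + (½·δa/a)²) = √(0.00175 + 0.00326 + 0.00223) = 0.0850

8.50%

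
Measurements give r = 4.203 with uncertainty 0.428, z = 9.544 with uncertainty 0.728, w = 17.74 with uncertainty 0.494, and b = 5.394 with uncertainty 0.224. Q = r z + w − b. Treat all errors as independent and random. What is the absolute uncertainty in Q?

5.13

Let p = r·z = 40.11. δp/p = √((1·δr/r)² + (1·δz/z)²) = √(0.0104 + 0.00582) = 0.127, so δp = 5.10.
Q = p + w − b: δQ = √(δp² + δw² + δb²) = √(26.0 + 0.244 + 0.0502) = 5.13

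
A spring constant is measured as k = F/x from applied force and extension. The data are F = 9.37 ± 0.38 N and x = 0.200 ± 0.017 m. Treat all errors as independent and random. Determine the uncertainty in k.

Products/powers → add relative errors in quadrature, weighted by exponent:
  (1·δF/F)² = (1×0.0406)² = 0.00164;  (-1·δx/x)² = (-1×0.0850)² = 0.00723
δk/k = √(0.00887) = 0.0942
k = 46.8 N/m, so δk = 0.0942 × 46.8 = 4.41 N/m.

4.41 N/m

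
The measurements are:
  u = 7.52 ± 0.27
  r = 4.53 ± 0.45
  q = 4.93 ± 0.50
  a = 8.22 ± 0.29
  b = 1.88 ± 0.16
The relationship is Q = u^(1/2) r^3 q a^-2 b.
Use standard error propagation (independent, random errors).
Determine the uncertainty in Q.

11.7

Since Q is a product/quotient, work with relative uncertainties:
  (½·δu/u)² = (0.5×0.0359)² = 0.000322;  (3·δr/r)² = (3×0.0993)² = 0.0888;  (1·δq/q)² = (1×0.101)² = 0.0103;  (-2·δa/a)² = (-2×0.0353)² = 0.00498;  (1·δb/b)² = (1×0.0851)² = 0.00724
δQ/Q = √(0.112) = 0.334
Q = 35.0, so δQ = 0.334 × 35.0 = 11.7.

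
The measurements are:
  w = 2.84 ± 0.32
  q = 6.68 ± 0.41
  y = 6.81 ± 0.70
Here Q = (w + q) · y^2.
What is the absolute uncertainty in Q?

Let u = w + q = 9.52. δu = √(δw² + δq²) = √(0.102 + 0.168) = 0.520, so δu/u = 0.0546.
Q is then a monomial in u, y:
δQ/Q = √((δu/u)² + (2·δy/y)²) = √(0.00298 + 0.0423) = 0.213
Q = 442, so δQ = 0.213 × 442 = 93.9.

93.9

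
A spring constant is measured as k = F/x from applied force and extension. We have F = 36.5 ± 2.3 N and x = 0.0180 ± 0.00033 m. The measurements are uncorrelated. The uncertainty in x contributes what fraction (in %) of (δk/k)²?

7.80%

(δk/k)² = (1·δF/F)² + (-1·δx/x)²
  F term: (1×0.0630)² = 0.00397
  x term: (-1×0.0183)² = 0.000336
Total = 0.00431. Share from x = 0.000336/0.00431 = 0.0780.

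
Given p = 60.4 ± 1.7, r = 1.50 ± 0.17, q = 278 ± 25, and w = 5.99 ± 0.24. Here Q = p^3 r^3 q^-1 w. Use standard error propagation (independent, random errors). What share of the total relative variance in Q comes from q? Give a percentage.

6.11%

(δQ/Q)² = (3·δp/p)² + (3·δr/r)² + (-1·δq/q)² + (1·δw/w)²
  p term: (3×0.0281)² = 0.00713
  r term: (3×0.113)² = 0.116
  q term: (-1×0.0899)² = 0.00809
  w term: (1×0.0401)² = 0.00161
Total = 0.132. Share from q = 0.00809/0.132 = 0.0611.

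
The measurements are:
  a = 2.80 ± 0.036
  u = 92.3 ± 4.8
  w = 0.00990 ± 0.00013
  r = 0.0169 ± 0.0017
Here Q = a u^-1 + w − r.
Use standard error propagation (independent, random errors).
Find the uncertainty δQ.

Let p = a·u^-1 = 0.0303. δp/p = √((1·δa/a)² + (-1·δu/u)²) = √(0.000165 + 0.00270) = 0.0536, so δp = 0.00163.
Q = p + w − r: δQ = √(δp² + δw² + δr²) = √(2.64e-06 + 1.69e-08 + 2.89e-06) = 0.00236

0.00236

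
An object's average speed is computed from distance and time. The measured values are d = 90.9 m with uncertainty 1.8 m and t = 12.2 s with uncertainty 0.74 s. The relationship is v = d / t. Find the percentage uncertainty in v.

Relative error in a monomial: (δv/v)² = Σ (nᵢ · δxᵢ/xᵢ)².
  (1·δd/d)² = (1×0.0198)² = 0.000392;  (-1·δt/t)² = (-1×0.0607)² = 0.00368
δv/v = √(0.00407) = 0.0638

6.38%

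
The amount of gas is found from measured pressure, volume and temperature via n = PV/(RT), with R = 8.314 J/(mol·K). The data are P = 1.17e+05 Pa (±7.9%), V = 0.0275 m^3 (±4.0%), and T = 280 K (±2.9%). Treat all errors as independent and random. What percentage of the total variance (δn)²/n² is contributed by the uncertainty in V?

18.4%

(δn/n)² = (1·δP/P)² + (1·δV/V)² + (-1·δT/T)²
  P term: (1×0.0790)² = 0.00624
  V term: (1×0.0400)² = 0.00160
  T term: (-1×0.0290)² = 0.000841
Total = 0.00868. Share from V = 0.00160/0.00868 = 0.184.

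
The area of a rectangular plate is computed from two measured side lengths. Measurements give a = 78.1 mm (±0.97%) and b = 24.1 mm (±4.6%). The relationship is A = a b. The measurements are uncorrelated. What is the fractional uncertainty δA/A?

0.0470

A is a product of powers, so relative uncertainties combine in quadrature:
  (1·δa/a)² = (1×0.00970)² = 9.41e-05;  (1·δb/b)² = (1×0.0460)² = 0.00212
δA/A = √(0.00221) = 0.0470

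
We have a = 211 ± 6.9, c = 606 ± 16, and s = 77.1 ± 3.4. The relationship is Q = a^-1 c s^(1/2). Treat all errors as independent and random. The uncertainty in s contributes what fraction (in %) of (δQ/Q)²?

(δQ/Q)² = (-1·δa/a)² + (1·δc/c)² + (½·δs/s)²
  a term: (-1×0.0327)² = 0.00107
  c term: (1×0.0264)² = 0.000697
  s term: (0.5×0.0441)² = 0.000486
Total = 0.00225. Share from s = 0.000486/0.00225 = 0.216.

21.6%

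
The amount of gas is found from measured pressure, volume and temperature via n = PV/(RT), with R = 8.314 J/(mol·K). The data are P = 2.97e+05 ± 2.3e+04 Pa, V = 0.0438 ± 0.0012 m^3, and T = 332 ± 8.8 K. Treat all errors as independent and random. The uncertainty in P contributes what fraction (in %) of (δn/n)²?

80.5%

(δn/n)² = (1·δP/P)² + (1·δV/V)² + (-1·δT/T)²
  P term: (1×0.0774)² = 0.00600
  V term: (1×0.0274)² = 0.000751
  T term: (-1×0.0265)² = 0.000703
Total = 0.00745. Share from P = 0.00600/0.00745 = 0.805.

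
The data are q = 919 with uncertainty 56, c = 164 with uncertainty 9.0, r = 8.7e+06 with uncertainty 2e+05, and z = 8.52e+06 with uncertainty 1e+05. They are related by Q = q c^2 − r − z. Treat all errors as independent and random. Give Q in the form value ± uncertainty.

Let p = q·c^2 = 2.47e+07. δp/p = √((1·δq/q)² + (2·δc/c)²) = √(0.00371 + 0.0120) = 0.126, so δp = 3.1e+06.
Q = p − r − z: δQ = √(δp² + δr² + δz²) = √(9.63e+12 + 4e+10 + 1e+10) = 3.11e+06
Q = 7.5e+06.

(7.50 ± 3.11) × 10^6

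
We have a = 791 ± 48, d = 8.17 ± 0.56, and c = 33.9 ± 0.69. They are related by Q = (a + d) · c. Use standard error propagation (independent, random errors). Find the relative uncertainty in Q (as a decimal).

Let u = a + d = 799. δu = √(δa² + δd²) = √(2300 + 0.314) = 48.0, so δu/u = 0.0601.
Q is then a monomial in u, c:
δQ/Q = √((δu/u)² + (1·δc/c)²) = √(0.00361 + 0.000414) = 0.0634

0.0634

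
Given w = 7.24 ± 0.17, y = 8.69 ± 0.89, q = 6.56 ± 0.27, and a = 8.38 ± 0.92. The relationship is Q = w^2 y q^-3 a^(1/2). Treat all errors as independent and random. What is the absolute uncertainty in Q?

0.822

Q is a product of powers, so relative uncertainties combine in quadrature:
  (2·δw/w)² = (2×0.0235)² = 0.00221;  (1·δy/y)² = (1×0.102)² = 0.0105;  (-3·δq/q)² = (-3×0.0412)² = 0.0152;  (½·δa/a)² = (0.5×0.110)² = 0.00301
δQ/Q = √(0.0310) = 0.176
Q = 4.67, so δQ = 0.176 × 4.67 = 0.822.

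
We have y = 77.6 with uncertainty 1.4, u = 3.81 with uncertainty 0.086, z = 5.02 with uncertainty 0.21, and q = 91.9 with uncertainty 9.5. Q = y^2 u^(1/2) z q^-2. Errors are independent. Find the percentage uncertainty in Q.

21.4%

Relative error in a monomial: (δQ/Q)² = Σ (nᵢ · δxᵢ/xᵢ)².
  (2·δy/y)² = (2×0.0180)² = 0.00130;  (½·δu/u)² = (0.5×0.0226)² = 0.000127;  (1·δz/z)² = (1×0.0418)² = 0.00175;  (-2·δq/q)² = (-2×0.103)² = 0.0427
δQ/Q = √(0.0459) = 0.214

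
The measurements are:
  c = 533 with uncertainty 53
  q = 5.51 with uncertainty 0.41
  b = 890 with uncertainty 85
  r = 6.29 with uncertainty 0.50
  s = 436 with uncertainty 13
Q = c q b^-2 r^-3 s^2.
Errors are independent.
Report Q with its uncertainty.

2.83 ± 0.949

Since Q is a product/quotient, work with relative uncertainties:
  (1·δc/c)² = (1×0.0994)² = 0.00989;  (1·δq/q)² = (1×0.0744)² = 0.00554;  (-2·δb/b)² = (-2×0.0955)² = 0.0365;  (-3·δr/r)² = (-3×0.0795)² = 0.0569;  (2·δs/s)² = (2×0.0298)² = 0.00356
δQ/Q = √(0.112) = 0.335
Q = 2.83, so δQ = 0.335 × 2.83 = 0.949.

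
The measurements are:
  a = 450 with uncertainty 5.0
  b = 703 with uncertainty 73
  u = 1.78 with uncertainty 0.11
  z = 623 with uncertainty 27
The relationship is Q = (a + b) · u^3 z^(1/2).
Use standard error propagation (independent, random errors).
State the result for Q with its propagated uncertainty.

(1.62 ± 0.320) × 10^5

Let w = a + b = 1150. δw = √(δa² + δb²) = √(25.0 + 5330) = 73.2, so δw/w = 0.0635.
Q is then a monomial in w, u, z:
δQ/Q = √((δw/w)² + (3·δu/u)² + (½·δz/z)²) = √(0.00403 + 0.0344 + 0.000470) = 0.197
Q = 1.62e+05, so δQ = 0.197 × 1.62e+05 = 32000.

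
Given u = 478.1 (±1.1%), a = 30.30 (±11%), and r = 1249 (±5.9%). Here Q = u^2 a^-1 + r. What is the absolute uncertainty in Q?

Let p = u^2·a^-1 = 7544. δp/p = √((2·δu/u)² + (-1·δa/a)²) = √(0.000484 + 0.0121) = 0.112, so δp = 846.
Q = p + r: δQ = √(δp² + δr²) = √(7.16e+05 + 5430) = 849

849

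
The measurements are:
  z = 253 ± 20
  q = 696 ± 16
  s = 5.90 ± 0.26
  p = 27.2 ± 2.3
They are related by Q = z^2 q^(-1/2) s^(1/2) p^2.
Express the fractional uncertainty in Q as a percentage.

Relative error in a monomial: (δQ/Q)² = Σ (nᵢ · δxᵢ/xᵢ)².
  (2·δz/z)² = (2×0.0791)² = 0.0250;  (−½·δq/q)² = (-0.5×0.0230)² = 0.000132;  (½·δs/s)² = (0.5×0.0441)² = 0.000485;  (2·δp/p)² = (2×0.0846)² = 0.0286
δQ/Q = √(0.0542) = 0.233

23.3%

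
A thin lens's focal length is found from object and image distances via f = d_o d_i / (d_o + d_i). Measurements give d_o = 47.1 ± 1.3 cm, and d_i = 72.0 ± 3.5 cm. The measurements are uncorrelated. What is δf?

∂f/∂d_o = (d_i/(d_o+d_i))² = 0.365;  ∂f/∂d_i = (d_o/(d_o+d_i))² = 0.156
δf = √((∂f/∂d_o · δd_o)² + (∂f/∂d_i · δd_i)²) = √(0.226 + 0.300) = 0.725 cm

0.725 cm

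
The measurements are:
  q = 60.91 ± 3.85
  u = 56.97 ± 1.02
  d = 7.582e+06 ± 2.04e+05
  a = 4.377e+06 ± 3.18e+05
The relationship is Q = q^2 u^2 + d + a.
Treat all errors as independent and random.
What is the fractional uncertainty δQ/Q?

Let p = q^2·u^2 = 1.204e+07. δp/p = √((2·δq/q)² + (2·δu/u)²) = √(0.0160 + 0.00128) = 0.131, so δp = 1.58e+06.
Q = p + d + a: δQ = √(δp² + δd² + δa²) = √(2.5e+12 + 4.16e+10 + 1.01e+11) = 1.63e+06
Q = 2.4e+07, so δQ/Q = 1.63e+06/2.4e+07 = 0.0678.

0.0678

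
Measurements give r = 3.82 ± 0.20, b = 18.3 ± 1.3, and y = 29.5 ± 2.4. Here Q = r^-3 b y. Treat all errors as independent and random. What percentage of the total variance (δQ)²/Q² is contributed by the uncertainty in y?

(δQ/Q)² = (-3·δr/r)² + (1·δb/b)² + (1·δy/y)²
  r term: (-3×0.0524)² = 0.0247
  b term: (1×0.0710)² = 0.00505
  y term: (1×0.0814)² = 0.00662
Total = 0.0363. Share from y = 0.00662/0.0363 = 0.182.

18.2%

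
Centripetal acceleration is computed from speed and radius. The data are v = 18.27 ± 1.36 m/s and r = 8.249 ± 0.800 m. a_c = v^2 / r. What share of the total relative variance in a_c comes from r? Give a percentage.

29.8%

(δa_c/a_c)² = (2·δv/v)² + (-1·δr/r)²
  v term: (2×0.0744)² = 0.0222
  r term: (-1×0.0970)² = 0.00941
Total = 0.0316. Share from r = 0.00941/0.0316 = 0.298.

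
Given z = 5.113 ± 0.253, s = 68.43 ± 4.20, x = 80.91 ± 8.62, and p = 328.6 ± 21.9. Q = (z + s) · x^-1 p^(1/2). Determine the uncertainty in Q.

2.07

Let u = z + s = 73.54. δu = √(δz² + δs²) = √(0.0640 + 17.6) = 4.21, so δu/u = 0.0572.
Q is then a monomial in u, x, p:
δQ/Q = √((δu/u)² + (-1·δx/x)² + (½·δp/p)²) = √(0.00327 + 0.0114 + 0.00111) = 0.125
Q = 16.48, so δQ = 0.125 × 16.48 = 2.07.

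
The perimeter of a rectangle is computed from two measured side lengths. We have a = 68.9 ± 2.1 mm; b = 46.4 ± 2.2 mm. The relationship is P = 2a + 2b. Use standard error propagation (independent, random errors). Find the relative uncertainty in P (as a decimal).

P is a linear combination, so absolute uncertainties add in quadrature:
  (2·δa)² = 17.6;  (2·δb)² = 19.4
δP = √(37.0) = 6.08 mm
P = 231 mm, so δP/P = 6.08/231 = 0.0264.

0.0264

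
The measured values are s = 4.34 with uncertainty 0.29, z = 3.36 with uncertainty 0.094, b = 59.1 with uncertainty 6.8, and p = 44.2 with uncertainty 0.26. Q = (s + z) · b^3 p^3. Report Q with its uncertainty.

(1.37 ± 0.477) × 10^11

Let u = s + z = 7.70. δu = √(δs² + δz²) = √(0.0841 + 0.00884) = 0.305, so δu/u = 0.0396.
Q is then a monomial in u, b, p:
δQ/Q = √((δu/u)² + (3·δb/b)² + (3·δp/p)²) = √(0.00157 + 0.119 + 0.000311) = 0.348
Q = 1.37e+11, so δQ = 0.348 × 1.37e+11 = 4.77e+10.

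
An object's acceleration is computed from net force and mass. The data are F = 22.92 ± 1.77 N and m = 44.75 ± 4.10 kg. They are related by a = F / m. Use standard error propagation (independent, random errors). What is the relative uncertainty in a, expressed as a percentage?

12.0%

For a monomial a ∝ F, m^-1, fractional errors add in quadrature:
  (1·δF/F)² = (1×0.0772)² = 0.00596;  (-1·δm/m)² = (-1×0.0916)² = 0.00839
δa/a = √(0.0144) = 0.120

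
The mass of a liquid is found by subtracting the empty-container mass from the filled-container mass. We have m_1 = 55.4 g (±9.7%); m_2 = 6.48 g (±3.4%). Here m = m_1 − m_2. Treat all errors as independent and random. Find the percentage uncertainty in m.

11.0%

m is a linear combination, so absolute uncertainties add in quadrature:
  (δm_1)² = 28.9;  (δm_2)² = 0.0485
δm = √(28.9) = 5.38 g
m = 48.9 g, so δm/m = 5.38/48.9 = 0.110.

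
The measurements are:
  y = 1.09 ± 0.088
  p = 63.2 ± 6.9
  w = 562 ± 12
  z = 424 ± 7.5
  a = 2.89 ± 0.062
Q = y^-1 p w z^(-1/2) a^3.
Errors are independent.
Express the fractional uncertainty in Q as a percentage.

Q is a product of powers, so relative uncertainties combine in quadrature:
  (-1·δy/y)² = (-1×0.0807)² = 0.00652;  (1·δp/p)² = (1×0.109)² = 0.0119;  (1·δw/w)² = (1×0.0214)² = 0.000456;  (−½·δz/z)² = (-0.5×0.0177)² = 7.82e-05;  (3·δa/a)² = (3×0.0215)² = 0.00414
δQ/Q = √(0.0231) = 0.152

15.2%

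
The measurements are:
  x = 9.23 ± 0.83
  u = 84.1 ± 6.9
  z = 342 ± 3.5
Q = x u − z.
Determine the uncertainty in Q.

Let p = x·u = 776. δp/p = √((1·δx/x)² + (1·δu/u)²) = √(0.00809 + 0.00673) = 0.122, so δp = 94.5.
Q = p − z: δQ = √(δp² + δz²) = √(8930 + 12.2) = 94.6

94.6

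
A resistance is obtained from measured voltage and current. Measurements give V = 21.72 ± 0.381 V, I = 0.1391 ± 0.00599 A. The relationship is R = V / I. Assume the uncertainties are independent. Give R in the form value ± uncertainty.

Relative error in a monomial: (δR/R)² = Σ (nᵢ · δxᵢ/xᵢ)².
  (1·δV/V)² = (1×0.0175)² = 0.000308;  (-1·δI/I)² = (-1×0.0431)² = 0.00185
δR/R = √(0.00216) = 0.0465
R = 156.1 Ω, so δR = 0.0465 × 156.1 = 7.26 Ω.

156.1 ± 7.26 Ω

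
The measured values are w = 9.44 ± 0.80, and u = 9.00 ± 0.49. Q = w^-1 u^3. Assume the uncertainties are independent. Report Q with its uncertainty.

77.2 ± 14.2

Relative error in a monomial: (δQ/Q)² = Σ (nᵢ · δxᵢ/xᵢ)².
  (-1·δw/w)² = (-1×0.0847)² = 0.00718;  (3·δu/u)² = (3×0.0544)² = 0.0267
δQ/Q = √(0.0339) = 0.184
Q = 77.2, so δQ = 0.184 × 77.2 = 14.2.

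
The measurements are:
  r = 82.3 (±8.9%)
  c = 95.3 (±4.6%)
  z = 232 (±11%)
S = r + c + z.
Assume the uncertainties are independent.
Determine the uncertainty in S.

S is a linear combination, so absolute uncertainties add in quadrature:
  (δr)² = 53.7;  (δc)² = 19.2;  (δz)² = 651
δS = √(724) = 26.9

26.9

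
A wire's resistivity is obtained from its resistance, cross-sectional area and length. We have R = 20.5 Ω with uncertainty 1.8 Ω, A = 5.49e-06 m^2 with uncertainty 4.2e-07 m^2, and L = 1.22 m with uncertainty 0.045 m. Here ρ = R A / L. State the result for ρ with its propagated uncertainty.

Since ρ is a product/quotient, work with relative uncertainties:
  (1·δR/R)² = (1×0.0878)² = 0.00771;  (1·δA/A)² = (1×0.0765)² = 0.00585;  (-1·δL/L)² = (-1×0.0369)² = 0.00136
δρ/ρ = √(0.0149) = 0.122
ρ = 9.23e-05 Ω·m, so δρ = 0.122 × 9.23e-05 = 1.13e-05 Ω·m.

(9.22 ± 1.13) × 10^-5 Ω·m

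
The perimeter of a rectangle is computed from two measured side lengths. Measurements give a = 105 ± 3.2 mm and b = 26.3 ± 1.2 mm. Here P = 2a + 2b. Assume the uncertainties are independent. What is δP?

6.84 mm

P is a linear combination, so absolute uncertainties add in quadrature:
  (2·δa)² = 41.0;  (2·δb)² = 5.76
δP = √(46.7) = 6.84 mm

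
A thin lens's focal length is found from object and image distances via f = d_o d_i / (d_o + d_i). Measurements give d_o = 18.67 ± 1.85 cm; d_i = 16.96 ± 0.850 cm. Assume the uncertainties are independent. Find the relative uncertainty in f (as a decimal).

0.0540

∂f/∂d_o = (d_i/(d_o+d_i))² = 0.227;  ∂f/∂d_i = (d_o/(d_o+d_i))² = 0.275
δf = √((∂f/∂d_o · δd_o)² + (∂f/∂d_i · δd_i)²) = √(0.176 + 0.0545) = 0.480 cm
f = 8.887 cm, so δf/f = 0.480/8.887 = 0.0540.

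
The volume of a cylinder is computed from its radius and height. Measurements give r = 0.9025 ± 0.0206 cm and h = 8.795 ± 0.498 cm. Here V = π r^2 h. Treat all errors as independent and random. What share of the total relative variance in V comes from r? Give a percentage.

(δV/V)² = (2·δr/r)² + (1·δh/h)²
  r term: (2×0.0228)² = 0.00208
  h term: (1×0.0566)² = 0.00321
Total = 0.00529. Share from r = 0.00208/0.00529 = 0.394.

39.4%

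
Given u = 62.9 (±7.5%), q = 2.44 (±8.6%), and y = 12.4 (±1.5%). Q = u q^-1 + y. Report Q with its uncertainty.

Let p = u·q^-1 = 25.8. δp/p = √((1·δu/u)² + (-1·δq/q)²) = √(0.00562 + 0.00740) = 0.114, so δp = 2.94.
Q = p + y: δQ = √(δp² + δy²) = √(8.65 + 0.0346) = 2.95
Q = 38.2.

38.2 ± 2.95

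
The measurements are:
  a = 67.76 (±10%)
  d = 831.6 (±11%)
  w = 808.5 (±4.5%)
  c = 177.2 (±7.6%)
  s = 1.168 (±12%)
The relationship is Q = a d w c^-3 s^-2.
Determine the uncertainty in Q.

Each factor contributes (exponent × relative error)² to (δQ/Q)²:
  (1·δa/a)² = (1×0.100)² = 0.0100;  (1·δd/d)² = (1×0.110)² = 0.0121;  (1·δw/w)² = (1×0.0450)² = 0.00202;  (-3·δc/c)² = (-3×0.0760)² = 0.0520;  (-2·δs/s)² = (-2×0.120)² = 0.0576
δQ/Q = √(0.134) = 0.366
Q = 6.002, so δQ = 0.366 × 6.002 = 2.19.

2.19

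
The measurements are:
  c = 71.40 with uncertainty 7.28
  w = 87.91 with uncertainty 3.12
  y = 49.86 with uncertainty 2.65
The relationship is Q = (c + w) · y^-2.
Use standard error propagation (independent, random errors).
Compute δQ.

0.00752

Let u = c + w = 159.3. δu = √(δc² + δw²) = √(53.0 + 9.73) = 7.92, so δu/u = 0.0497.
Q is then a monomial in u, y:
δQ/Q = √((δu/u)² + (-2·δy/y)²) = √(0.00247 + 0.0113) = 0.117
Q = 0.06408, so δQ = 0.117 × 0.06408 = 0.00752.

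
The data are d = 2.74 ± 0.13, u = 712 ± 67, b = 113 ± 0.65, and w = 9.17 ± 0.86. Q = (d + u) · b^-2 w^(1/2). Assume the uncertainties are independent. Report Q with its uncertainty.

Let h = d + u = 715. δh = √(δd² + δu²) = √(0.0169 + 4490) = 67.0, so δh/h = 0.0937.
Q is then a monomial in h, b, w:
δQ/Q = √((δh/h)² + (-2·δb/b)² + (½·δw/w)²) = √(0.00879 + 0.000132 + 0.00220) = 0.105
Q = 0.170, so δQ = 0.105 × 0.170 = 0.0179.

0.170 ± 0.0179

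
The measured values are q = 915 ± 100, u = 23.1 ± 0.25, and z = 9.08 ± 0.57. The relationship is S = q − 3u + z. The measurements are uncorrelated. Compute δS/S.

Absolute uncertainties add in quadrature for a linear combination:
  (δq)² = 10000;  (3·δu)² = 0.562;  (δz)² = 0.325
δS = √(10000) = 100
S = 855, so δS/S = 100/855 = 0.117.

0.117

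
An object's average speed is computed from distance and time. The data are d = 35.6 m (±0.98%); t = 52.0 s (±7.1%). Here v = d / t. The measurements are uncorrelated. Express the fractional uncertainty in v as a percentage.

Products/powers → add relative errors in quadrature, weighted by exponent:
  (1·δd/d)² = (1×0.00980)² = 9.6e-05;  (-1·δt/t)² = (-1×0.0710)² = 0.00504
δv/v = √(0.00514) = 0.0717

7.17%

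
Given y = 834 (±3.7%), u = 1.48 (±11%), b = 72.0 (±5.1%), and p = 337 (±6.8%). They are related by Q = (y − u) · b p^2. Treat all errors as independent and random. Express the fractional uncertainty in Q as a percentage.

Let w = y − u = 833. δw = √(δy² + δu²) = √(952 + 0.0265) = 30.9, so δw/w = 0.0371.
Q is then a monomial in w, b, p:
δQ/Q = √((δw/w)² + (1·δb/b)² + (2·δp/p)²) = √(0.00137 + 0.00260 + 0.0185) = 0.150

15.0%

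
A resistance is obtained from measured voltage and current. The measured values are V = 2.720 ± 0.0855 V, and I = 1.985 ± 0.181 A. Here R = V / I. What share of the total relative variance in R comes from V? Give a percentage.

10.6%

(δR/R)² = (1·δV/V)² + (-1·δI/I)²
  V term: (1×0.0314)² = 0.000988
  I term: (-1×0.0912)² = 0.00831
Total = 0.00930. Share from V = 0.000988/0.00930 = 0.106.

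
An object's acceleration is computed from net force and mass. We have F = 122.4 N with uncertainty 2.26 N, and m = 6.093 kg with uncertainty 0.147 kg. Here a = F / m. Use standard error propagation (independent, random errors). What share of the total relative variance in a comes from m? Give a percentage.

(δa/a)² = (1·δF/F)² + (-1·δm/m)²
  F term: (1×0.0185)² = 0.000341
  m term: (-1×0.0241)² = 0.000582
Total = 0.000923. Share from m = 0.000582/0.000923 = 0.631.

63.1%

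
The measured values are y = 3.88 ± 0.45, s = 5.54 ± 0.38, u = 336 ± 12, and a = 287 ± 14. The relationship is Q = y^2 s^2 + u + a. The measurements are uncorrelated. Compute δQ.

126

Let p = y^2·s^2 = 462. δp/p = √((2·δy/y)² + (2·δs/s)²) = √(0.0538 + 0.0188) = 0.269, so δp = 125.
Q = p + u + a: δQ = √(δp² + δu² + δa²) = √(15500 + 144 + 196) = 126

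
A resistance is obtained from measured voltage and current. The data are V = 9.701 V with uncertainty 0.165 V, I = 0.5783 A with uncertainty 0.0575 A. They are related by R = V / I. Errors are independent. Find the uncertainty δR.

1.69 Ω

Each factor contributes (exponent × relative error)² to (δR/R)²:
  (1·δV/V)² = (1×0.0170)² = 0.000289;  (-1·δI/I)² = (-1×0.0994)² = 0.00989
δR/R = √(0.0102) = 0.101
R = 16.78 Ω, so δR = 0.101 × 16.78 = 1.69 Ω.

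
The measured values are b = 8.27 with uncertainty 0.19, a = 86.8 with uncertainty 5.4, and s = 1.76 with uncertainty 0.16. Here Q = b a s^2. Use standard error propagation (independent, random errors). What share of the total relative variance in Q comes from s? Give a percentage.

(δQ/Q)² = (1·δb/b)² + (1·δa/a)² + (2·δs/s)²
  b term: (1×0.0230)² = 0.000528
  a term: (1×0.0622)² = 0.00387
  s term: (2×0.0909)² = 0.0331
Total = 0.0375. Share from s = 0.0331/0.0375 = 0.883.

88.3%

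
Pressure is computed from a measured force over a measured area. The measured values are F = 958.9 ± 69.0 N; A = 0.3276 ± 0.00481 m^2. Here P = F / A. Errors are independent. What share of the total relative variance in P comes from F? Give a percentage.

96.0%

(δP/P)² = (1·δF/F)² + (-1·δA/A)²
  F term: (1×0.0720)² = 0.00518
  A term: (-1×0.0147)² = 0.000216
Total = 0.00539. Share from F = 0.00518/0.00539 = 0.960.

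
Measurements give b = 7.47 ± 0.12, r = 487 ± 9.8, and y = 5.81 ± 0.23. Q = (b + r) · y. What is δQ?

Let u = b + r = 494. δu = √(δb² + δr²) = √(0.0144 + 96.0) = 9.80, so δu/u = 0.0198.
Q is then a monomial in u, y:
δQ/Q = √((δu/u)² + (1·δy/y)²) = √(0.000393 + 0.00157) = 0.0443
Q = 2870, so δQ = 0.0443 × 2870 = 127.

127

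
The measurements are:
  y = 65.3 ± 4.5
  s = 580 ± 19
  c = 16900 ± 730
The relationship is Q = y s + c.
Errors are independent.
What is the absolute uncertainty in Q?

Let p = y·s = 37900. δp/p = √((1·δy/y)² + (1·δs/s)²) = √(0.00475 + 0.00107) = 0.0763, so δp = 2890.
Q = p + c: δQ = √(δp² + δc²) = √(8.35e+06 + 5.33e+05) = 2980

2980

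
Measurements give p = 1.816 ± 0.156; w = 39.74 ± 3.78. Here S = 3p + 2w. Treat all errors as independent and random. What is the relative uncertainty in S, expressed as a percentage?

Each term contributes (cᵢ δxᵢ)² to (δS)²:
  (3·δp)² = 0.219;  (2·δw)² = 57.2
δS = √(57.4) = 7.57
S = 84.93, so δS/S = 7.57/84.93 = 0.0892.

8.92%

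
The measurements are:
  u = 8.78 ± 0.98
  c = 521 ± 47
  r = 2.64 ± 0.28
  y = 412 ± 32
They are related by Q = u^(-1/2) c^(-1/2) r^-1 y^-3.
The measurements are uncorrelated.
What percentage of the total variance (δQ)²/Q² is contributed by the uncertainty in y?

76.8%

(δQ/Q)² = (−½·δu/u)² + (−½·δc/c)² + (-1·δr/r)² + (-3·δy/y)²
  u term: (-0.5×0.112)² = 0.00311
  c term: (-0.5×0.0902)² = 0.00203
  r term: (-1×0.106)² = 0.0112
  y term: (-3×0.0777)² = 0.0543
Total = 0.0707. Share from y = 0.0543/0.0707 = 0.768.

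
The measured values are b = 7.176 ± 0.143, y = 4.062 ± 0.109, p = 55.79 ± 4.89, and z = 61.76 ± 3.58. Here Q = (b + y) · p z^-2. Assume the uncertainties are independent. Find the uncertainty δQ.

Let u = b + y = 11.24. δu = √(δb² + δy²) = √(0.0204 + 0.0119) = 0.180, so δu/u = 0.0160.
Q is then a monomial in u, p, z:
δQ/Q = √((δu/u)² + (1·δp/p)² + (-2·δz/z)²) = √(0.000256 + 0.00768 + 0.0134) = 0.146
Q = 0.1644, so δQ = 0.146 × 0.1644 = 0.0240.

0.0240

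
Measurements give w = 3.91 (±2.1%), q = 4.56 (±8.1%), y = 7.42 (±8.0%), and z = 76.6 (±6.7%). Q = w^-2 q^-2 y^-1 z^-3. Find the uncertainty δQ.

Products/powers → add relative errors in quadrature, weighted by exponent:
  (-2·δw/w)² = (-2×0.0210)² = 0.00176;  (-2·δq/q)² = (-2×0.0810)² = 0.0262;  (-1·δy/y)² = (-1×0.0800)² = 0.00640;  (-3·δz/z)² = (-3×0.0670)² = 0.0404
δQ/Q = √(0.0748) = 0.274
Q = 9.43e-10, so δQ = 0.274 × 9.43e-10 = 2.58e-10.

2.58e-10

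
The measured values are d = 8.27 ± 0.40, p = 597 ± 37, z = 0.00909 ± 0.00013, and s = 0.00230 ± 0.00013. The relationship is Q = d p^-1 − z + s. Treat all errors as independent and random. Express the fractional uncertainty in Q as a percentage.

15.6%

Let w = d·p^-1 = 0.0139. δw/w = √((1·δd/d)² + (-1·δp/p)²) = √(0.00234 + 0.00384) = 0.0786, so δw = 0.00109.
Q = w − z + s: δQ = √(δw² + δz² + δs²) = √(1.19e-06 + 1.69e-08 + 1.69e-08) = 0.00110
Q = 0.00706, so δQ/Q = 0.00110/0.00706 = 0.156.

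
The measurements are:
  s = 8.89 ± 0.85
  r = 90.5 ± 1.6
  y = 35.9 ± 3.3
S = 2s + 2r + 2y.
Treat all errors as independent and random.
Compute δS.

7.53

Sums and differences: (δS)² = Σ (cᵢ δxᵢ)².
  (2·δs)² = 2.89;  (2·δr)² = 10.2;  (2·δy)² = 43.6
δS = √(56.7) = 7.53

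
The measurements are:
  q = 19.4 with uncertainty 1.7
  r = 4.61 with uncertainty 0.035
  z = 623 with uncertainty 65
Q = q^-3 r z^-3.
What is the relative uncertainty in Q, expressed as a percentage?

Each factor contributes (exponent × relative error)² to (δQ/Q)²:
  (-3·δq/q)² = (-3×0.0876)² = 0.0691;  (1·δr/r)² = (1×0.00759)² = 5.76e-05;  (-3·δz/z)² = (-3×0.104)² = 0.0980
δQ/Q = √(0.167) = 0.409

40.9%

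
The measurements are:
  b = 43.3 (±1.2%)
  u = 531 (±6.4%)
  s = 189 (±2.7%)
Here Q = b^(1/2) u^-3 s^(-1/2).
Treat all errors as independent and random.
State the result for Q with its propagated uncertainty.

(3.20 ± 0.616) × 10^-9

Products/powers → add relative errors in quadrature, weighted by exponent:
  (½·δb/b)² = (0.5×0.0120)² = 3.6e-05;  (-3·δu/u)² = (-3×0.0640)² = 0.0369;  (−½·δs/s)² = (-0.5×0.0270)² = 0.000182
δQ/Q = √(0.0371) = 0.193
Q = 3.2e-09, so δQ = 0.193 × 3.2e-09 = 6.16e-10.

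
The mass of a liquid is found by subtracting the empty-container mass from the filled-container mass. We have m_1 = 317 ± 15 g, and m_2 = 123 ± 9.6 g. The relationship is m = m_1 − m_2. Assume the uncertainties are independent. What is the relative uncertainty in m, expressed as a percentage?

9.18%

Absolute uncertainties add in quadrature for a linear combination:
  (δm_1)² = 225;  (δm_2)² = 92.2
δm = √(317) = 17.8 g
m = 194 g, so δm/m = 17.8/194 = 0.0918.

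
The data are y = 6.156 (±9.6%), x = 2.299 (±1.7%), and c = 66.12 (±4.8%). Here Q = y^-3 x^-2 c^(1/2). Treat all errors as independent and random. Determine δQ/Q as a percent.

29.1%

For a monomial Q ∝ y^-3, x^-2, c^(1/2), fractional errors add in quadrature:
  (-3·δy/y)² = (-3×0.0960)² = 0.0829;  (-2·δx/x)² = (-2×0.0170)² = 0.00116;  (½·δc/c)² = (0.5×0.0480)² = 0.000576
δQ/Q = √(0.0847) = 0.291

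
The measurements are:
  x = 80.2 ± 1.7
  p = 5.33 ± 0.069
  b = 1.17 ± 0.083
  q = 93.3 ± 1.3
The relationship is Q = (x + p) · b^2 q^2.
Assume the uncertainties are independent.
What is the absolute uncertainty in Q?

Let u = x + p = 85.5. δu = √(δx² + δp²) = √(2.89 + 0.00476) = 1.70, so δu/u = 0.0199.
Q is then a monomial in u, b, q:
δQ/Q = √((δu/u)² + (2·δb/b)² + (2·δq/q)²) = √(0.000396 + 0.0201 + 0.000777) = 0.146
Q = 1.02e+06, so δQ = 0.146 × 1.02e+06 = 1.49e+05.

1.49e+05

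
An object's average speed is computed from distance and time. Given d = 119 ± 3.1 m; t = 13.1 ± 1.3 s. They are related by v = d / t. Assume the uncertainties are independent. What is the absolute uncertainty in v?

0.932 m/s

Since v is a product/quotient, work with relative uncertainties:
  (1·δd/d)² = (1×0.0261)² = 0.000679;  (-1·δt/t)² = (-1×0.0992)² = 0.00985
δv/v = √(0.0105) = 0.103
v = 9.08 m/s, so δv = 0.103 × 9.08 = 0.932 m/s.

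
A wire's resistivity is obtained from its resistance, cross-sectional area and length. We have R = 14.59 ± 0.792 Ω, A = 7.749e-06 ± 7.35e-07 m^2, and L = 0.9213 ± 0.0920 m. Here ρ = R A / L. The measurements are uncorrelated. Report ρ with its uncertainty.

Each factor contributes (exponent × relative error)² to (δρ/ρ)²:
  (1·δR/R)² = (1×0.0543)² = 0.00295;  (1·δA/A)² = (1×0.0949)² = 0.00900;  (-1·δL/L)² = (-1×0.0999)² = 0.00997
δρ/ρ = √(0.0219) = 0.148
ρ = 0.0001227 Ω·m, so δρ = 0.148 × 0.0001227 = 1.82e-05 Ω·m.

(1.227 ± 0.182) × 10^-4 Ω·m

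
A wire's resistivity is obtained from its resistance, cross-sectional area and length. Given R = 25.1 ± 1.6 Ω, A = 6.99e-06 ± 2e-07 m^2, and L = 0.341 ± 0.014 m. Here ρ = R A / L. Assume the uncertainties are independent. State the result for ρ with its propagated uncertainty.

Since ρ is a product/quotient, work with relative uncertainties:
  (1·δR/R)² = (1×0.0637)² = 0.00406;  (1·δA/A)² = (1×0.0286)² = 0.000819;  (-1·δL/L)² = (-1×0.0411)² = 0.00169
δρ/ρ = √(0.00657) = 0.0810
ρ = 0.000515 Ω·m, so δρ = 0.0810 × 0.000515 = 4.17e-05 Ω·m.

(5.15 ± 0.417) × 10^-4 Ω·m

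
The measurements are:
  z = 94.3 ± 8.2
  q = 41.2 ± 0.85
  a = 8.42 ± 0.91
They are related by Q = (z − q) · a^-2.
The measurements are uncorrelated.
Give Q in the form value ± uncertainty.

0.749 ± 0.199

Let u = z − q = 53.1. δu = √(δz² + δq²) = √(67.2 + 0.722) = 8.24, so δu/u = 0.155.
Q is then a monomial in u, a:
δQ/Q = √((δu/u)² + (-2·δa/a)²) = √(0.0241 + 0.0467) = 0.266
Q = 0.749, so δQ = 0.266 × 0.749 = 0.199.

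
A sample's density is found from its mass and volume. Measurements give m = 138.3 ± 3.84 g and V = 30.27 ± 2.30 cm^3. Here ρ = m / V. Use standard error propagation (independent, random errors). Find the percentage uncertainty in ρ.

8.09%

ρ is a product of powers, so relative uncertainties combine in quadrature:
  (1·δm/m)² = (1×0.0278)² = 0.000771;  (-1·δV/V)² = (-1×0.0760)² = 0.00577
δρ/ρ = √(0.00654) = 0.0809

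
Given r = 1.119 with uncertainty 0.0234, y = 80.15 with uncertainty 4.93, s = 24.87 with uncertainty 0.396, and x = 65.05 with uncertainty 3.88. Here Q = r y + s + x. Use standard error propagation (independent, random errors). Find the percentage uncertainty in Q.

3.90%

Let p = r·y = 89.69. δp/p = √((1·δr/r)² + (1·δy/y)²) = √(0.000437 + 0.00378) = 0.0650, so δp = 5.83.
Q = p + s + x: δQ = √(δp² + δs² + δx²) = √(34.0 + 0.157 + 15.1) = 7.01
Q = 179.6, so δQ/Q = 7.01/179.6 = 0.0390.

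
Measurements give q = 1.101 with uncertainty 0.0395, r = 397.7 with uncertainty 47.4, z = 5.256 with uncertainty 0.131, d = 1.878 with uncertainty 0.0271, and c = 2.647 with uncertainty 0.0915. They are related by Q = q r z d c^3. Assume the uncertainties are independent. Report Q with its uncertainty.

Products/powers → add relative errors in quadrature, weighted by exponent:
  (1·δq/q)² = (1×0.0359)² = 0.00129;  (1·δr/r)² = (1×0.119)² = 0.0142;  (1·δz/z)² = (1×0.0249)² = 0.000621;  (1·δd/d)² = (1×0.0144)² = 0.000208;  (3·δc/c)² = (3×0.0346)² = 0.0108
δQ/Q = √(0.0271) = 0.165
Q = 80160, so δQ = 0.165 × 80160 = 13200.

80160 ± 13200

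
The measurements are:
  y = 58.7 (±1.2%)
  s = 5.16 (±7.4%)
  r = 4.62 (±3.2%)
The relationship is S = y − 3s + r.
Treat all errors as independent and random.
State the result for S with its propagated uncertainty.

47.8 ± 1.35

For a sum/difference, combine absolute errors in quadrature:
  (δy)² = 0.496;  (3·δs)² = 1.31;  (δr)² = 0.0219
δS = √(1.83) = 1.35
S = 47.8.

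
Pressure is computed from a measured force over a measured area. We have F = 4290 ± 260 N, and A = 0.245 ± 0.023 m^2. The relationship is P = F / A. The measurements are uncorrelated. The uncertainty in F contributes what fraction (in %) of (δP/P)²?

29.4%

(δP/P)² = (1·δF/F)² + (-1·δA/A)²
  F term: (1×0.0606)² = 0.00367
  A term: (-1×0.0939)² = 0.00881
Total = 0.0125. Share from F = 0.00367/0.0125 = 0.294.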